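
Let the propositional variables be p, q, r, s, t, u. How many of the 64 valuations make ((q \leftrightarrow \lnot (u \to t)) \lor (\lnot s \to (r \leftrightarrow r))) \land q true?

32

Initial set: {(((q \leftrightarrow \lnot (u \to t)) \lor (\lnot s \to (r \leftrightarrow r))) \land q)}.
(((q \leftrightarrow \lnot (u \to t)) \lor (\lnot s \to (r \leftrightarrow r))) \land q): α-rule — add ((q \leftrightarrow \lnot (u \to t)) \lor (\lnot s \to (r \leftrightarrow r))), q.
((q \leftrightarrow \lnot (u \to t)) \lor (\lnot s \to (r \leftrightarrow r))): β-rule — branch into (q \leftrightarrow \lnot (u \to t))  //  (\lnot s \to (r \leftrightarrow r)).
  branch 1 (add (q \leftrightarrow \lnot (u \to t))):
    (q \leftrightarrow \lnot (u \to t)): β-rule — branch into q, \lnot (u \to t)  //  \lnot q, \lnot \lnot (u \to t).
      branch 1.1 (add q, \lnot (u \to t)):
        \lnot (u \to t): α-rule — add u, \lnot t.
        ○ open, literals {q=T, t=F, u=T}.
      branch 1.2 (add \lnot q, \lnot \lnot (u \to t)):
        × closes — contains both q and \lnot q.
  branch 2 (add (\lnot s \to (r \leftrightarrow r))):
    (\lnot s \to (r \leftrightarrow r)): β-rule — branch into \lnot \lnot s  //  (r \leftrightarrow r).
      branch 2.1 (add \lnot \lnot s):
        ○ open, literals {q=T, s=T}.
      branch 2.2 (add (r \leftrightarrow r)):
        (r \leftrightarrow r): β-rule — branch into r, r  //  \lnot r, \lnot r.
          branch 2.2.1 (add r, r):
            ○ open, literals {q=T, r=T}.
          branch 2.2.2 (add \lnot r, \lnot r):
            ○ open, literals {q=T, r=F}.
1 branch closed, 4 open.
Each open branch fixes some atoms; the unmentioned ones are free. Counting distinct full assignments: branch {q=T, t=F, u=T} (p, r, s) contributes 8 new; branch {q=T, s=T} (p, r, t, u) contributes 12 new; branch {q=T, r=T} (p, s, t, u) contributes 6 new; branch {q=T, r=F} (p, s, t, u) contributes 6 new. Total: 32.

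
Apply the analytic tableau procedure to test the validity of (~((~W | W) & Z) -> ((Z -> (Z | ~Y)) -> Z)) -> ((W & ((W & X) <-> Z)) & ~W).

Not valid

Assume the negation and expand:
Initial set: {~((~((~W | W) & Z) -> ((Z -> (Z | ~Y)) -> Z)) -> ((W & ((W & X) <-> Z)) & ~W))}.
~((~((~W | W) & Z) -> ((Z -> (Z | ~Y)) -> Z)) -> ((W & ((W & X) <-> Z)) & ~W)): α-rule — add (~((~W | W) & Z) -> ((Z -> (Z | ~Y)) -> Z)), ~((W & ((W & X) <-> Z)) & ~W).
(~((~W | W) & Z) -> ((Z -> (Z | ~Y)) -> Z)): β-rule — branch into ~~((~W | W) & Z)  //  ((Z -> (Z | ~Y)) -> Z).
  branch 1 (add ~~((~W | W) & Z)):
    ~~((~W | W) & Z): α-rule — add (~W | W), Z.
    ~((W & ((W & X) <-> Z)) & ~W): β-rule — branch into ~(W & ((W & X) <-> Z))  //  ~~W.
      branch 1.1 (add ~(W & ((W & X) <-> Z))):
        (~W | W): β-rule — branch into ~W  //  W.
          branch 1.1.1 (add ~W):
            ~(W & ((W & X) <-> Z)): β-rule — branch into ~W  //  ~((W & X) <-> Z).
              branch 1.1.1.1 (add ~W):
                ○ open, literals {W=false, Z=true}.
              branch 1.1.1.2 (add ~((W & X) <-> Z)):
                ~((W & X) <-> Z): β-rule — branch into (W & X), ~Z  //  ~(W & X), Z.
                  branch 1.1.1.2.1 (add (W & X), ~Z):
                    × closes — contains both Z and ~Z.
                  branch 1.1.1.2.2 (add ~(W & X), Z):
                    ~(W & X): β-rule — branch into ~W  //  ~X.
                      branch 1.1.1.2.2.1 (add ~W):
                        ○ open, literals {W=false, Z=true}.
                      branch 1.1.1.2.2.2 (add ~X):
                        ○ open, literals {W=false, X=false, Z=true}.
          branch 1.1.2 (add W):
            ~(W & ((W & X) <-> Z)): β-rule — branch into ~W  //  ~((W & X) <-> Z).
              branch 1.1.2.1 (add ~W):
                × closes — contains both W and ~W.
              branch 1.1.2.2 (add ~((W & X) <-> Z)):
                ~((W & X) <-> Z): β-rule — branch into (W & X), ~Z  //  ~(W & X), Z.
                  branch 1.1.2.2.1 (add (W & X), ~Z):
                    × closes — contains both Z and ~Z.
                  branch 1.1.2.2.2 (add ~(W & X), Z):
                    ~(W & X): β-rule — branch into ~W  //  ~X.
                      branch 1.1.2.2.2.1 (add ~W):
                        × closes — contains both W and ~W.
                      branch 1.1.2.2.2.2 (add ~X):
                        ○ open, literals {W=true, X=false, Z=true}.
      branch 1.2 (add ~~W):
        (~W | W): β-rule — branch into ~W  //  W.
          branch 1.2.1 (add ~W):
            × closes — contains both W and ~W.
          branch 1.2.2 (add W):
            ○ open, literals {W=true, Z=true}.
  branch 2 (add ((Z -> (Z | ~Y)) -> Z)):
    ~((W & ((W & X) <-> Z)) & ~W): β-rule — branch into ~(W & ((W & X) <-> Z))  //  ~~W.
      branch 2.1 (add ~(W & ((W & X) <-> Z))):
        ((Z -> (Z | ~Y)) -> Z): β-rule — branch into ~(Z -> (Z | ~Y))  //  Z.
          branch 2.1.1 (add ~(Z -> (Z | ~Y))):
            ~(Z -> (Z | ~Y)): α-rule — add Z, ~(Z | ~Y).
            ~(Z | ~Y): α-rule — add ~Z, ~~Y.
            × closes — contains both Z and ~Z.
          branch 2.1.2 (add Z):
            ~(W & ((W & X) <-> Z)): β-rule — branch into ~W  //  ~((W & X) <-> Z).
              branch 2.1.2.1 (add ~W):
                ○ open, literals {W=false, Z=true}.
              branch 2.1.2.2 (add ~((W & X) <-> Z)):
                ~((W & X) <-> Z): β-rule — branch into (W & X), ~Z  //  ~(W & X), Z.
                  branch 2.1.2.2.1 (add (W & X), ~Z):
                    × closes — contains both Z and ~Z.
                  branch 2.1.2.2.2 (add ~(W & X), Z):
                    ~(W & X): β-rule — branch into ~W  //  ~X.
                      branch 2.1.2.2.2.1 (add ~W):
                        ○ open, literals {W=false, Z=true}.
                      branch 2.1.2.2.2.2 (add ~X):
                        ○ open, literals {X=false, Z=true}.
      branch 2.2 (add ~~W):
        ((Z -> (Z | ~Y)) -> Z): β-rule — branch into ~(Z -> (Z | ~Y))  //  Z.
          branch 2.2.1 (add ~(Z -> (Z | ~Y))):
            ~(Z -> (Z | ~Y)): α-rule — add Z, ~(Z | ~Y).
            ~(Z | ~Y): α-rule — add ~Z, ~~Y.
            × closes — contains both Z and ~Z.
          branch 2.2.2 (add Z):
            ○ open, literals {W=true, Z=true}.
8 branches closed, 9 open.
An open branch gives a countermodel: W=false, Z=true (unmentioned atoms arbitrary); under it the original formula is false.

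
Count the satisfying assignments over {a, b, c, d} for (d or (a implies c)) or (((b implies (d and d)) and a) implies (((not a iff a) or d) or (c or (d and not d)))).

Initial set: {((d or (a implies c)) or (((b implies (d and d)) and a) implies (((not a iff a) or d) or (c or (d and not d)))))}.
((d or (a implies c)) or (((b implies (d and d)) and a) implies (((not a iff a) or d) or (c or (d and not d))))): β-rule — branch into (d or (a implies c))  //  (((b implies (d and d)) and a) implies (((not a iff a) or d) or (c or (d and not d)))).
  branch 1 (add (d or (a implies c))):
    (d or (a implies c)): β-rule — branch into d  //  (a implies c).
      branch 1.1 (add d):
        ○ open, literals {d=1}.
      branch 1.2 (add (a implies c)):
        (a implies c): β-rule — branch into not a  //  c.
          branch 1.2.1 (add not a):
            ○ open, literals {a=0}.
          branch 1.2.2 (add c):
            ○ open, literals {c=1}.
  branch 2 (add (((b implies (d and d)) and a) implies (((not a iff a) or d) or (c or (d and not d))))):
    (((b implies (d and d)) and a) implies (((not a iff a) or d) or (c or (d and not d)))): β-rule — branch into not ((b implies (d and d)) and a)  //  (((not a iff a) or d) or (c or (d and not d))).
      branch 2.1 (add not ((b implies (d and d)) and a)):
        not ((b implies (d and d)) and a): β-rule — branch into not (b implies (d and d))  //  not a.
          branch 2.1.1 (add not (b implies (d and d))):
            not (b implies (d and d)): α-rule — add b, not (d and d).
            not (d and d): β-rule — branch into not d  //  not d.
              branch 2.1.1.1 (add not d):
                ○ open, literals {b=1, d=0}.
              branch 2.1.1.2 (add not d):
                ○ open, literals {b=1, d=0}.
          branch 2.1.2 (add not a):
            ○ open, literals {a=0}.
      branch 2.2 (add (((not a iff a) or d) or (c or (d and not d)))):
        (((not a iff a) or d) or (c or (d and not d))): β-rule — branch into ((not a iff a) or d)  //  (c or (d and not d)).
          branch 2.2.1 (add ((not a iff a) or d)):
            ((not a iff a) or d): β-rule — branch into (not a iff a)  //  d.
              branch 2.2.1.1 (add (not a iff a)):
                (not a iff a): β-rule — branch into not a, a  //  not not a, not a.
                  branch 2.2.1.1.1 (add not a, a):
                    × closes — contains both a and not a.
                  branch 2.2.1.1.2 (add not not a, not a):
                    × closes — contains both a and not a.
              branch 2.2.1.2 (add d):
                ○ open, literals {d=1}.
          branch 2.2.2 (add (c or (d and not d))):
            (c or (d and not d)): β-rule — branch into c  //  (d and not d).
              branch 2.2.2.1 (add c):
                ○ open, literals {c=1}.
              branch 2.2.2.2 (add (d and not d)):
                (d and not d): α-rule — add d, not d.
                × closes — contains both d and not d.
3 branches closed, 8 open.
Each open branch fixes some atoms; the unmentioned ones are free. Counting distinct full assignments: branch {d=1} (a, b, c) contributes 8 new; branch {a=0} (b, c, d) contributes 4 new; branch {c=1} (a, b, d) contributes 2 new; branch {b=1, d=0} (a, c) contributes 1 new; branch {b=1, d=0} (a, c) contributes 0 new; branch {a=0} (b, c, d) contributes 0 new; branch {d=1} (a, b, c) contributes 0 new; branch {c=1} (a, b, d) contributes 0 new. Total: 15.

15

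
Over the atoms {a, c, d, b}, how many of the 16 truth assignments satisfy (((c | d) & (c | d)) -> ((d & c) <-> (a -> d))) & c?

6

Initial set: {T ((((c | d) & (c | d)) -> ((d & c) <-> (a -> d))) & c)}.
T ((((c | d) & (c | d)) -> ((d & c) <-> (a -> d))) & c): α-rule — add T (((c | d) & (c | d)) -> ((d & c) <-> (a -> d))), T c.
T (((c | d) & (c | d)) -> ((d & c) <-> (a -> d))): β-rule — branch into F ((c | d) & (c | d))  //  T ((d & c) <-> (a -> d)).
  branch 1 (add F ((c | d) & (c | d))):
    F ((c | d) & (c | d)): β-rule — branch into F (c | d)  //  F (c | d).
      branch 1.1 (add F (c | d)):
        F (c | d): α-rule — add F c, F d.
        × closes — contains both c and ~c.
      branch 1.2 (add F (c | d)):
        F (c | d): α-rule — add F c, F d.
        × closes — contains both c and ~c.
  branch 2 (add T ((d & c) <-> (a -> d))):
    T ((d & c) <-> (a -> d)): β-rule — branch into T (d & c), T (a -> d)  //  F (d & c), F (a -> d).
      branch 2.1 (add T (d & c), T (a -> d)):
        T (d & c): α-rule — add T d, T c.
        T (a -> d): β-rule — branch into F a  //  T d.
          branch 2.1.1 (add F a):
            ○ open, literals {a=0, c=1, d=1}.
          branch 2.1.2 (add T d):
            ○ open, literals {c=1, d=1}.
      branch 2.2 (add F (d & c), F (a -> d)):
        F (a -> d): α-rule — add T a, F d.
        F (d & c): β-rule — branch into F d  //  F c.
          branch 2.2.1 (add F d):
            ○ open, literals {a=1, c=1, d=0}.
          branch 2.2.2 (add F c):
            × closes — contains both c and ~c.
3 branches closed, 3 open.
Each open branch fixes some atoms; the unmentioned ones are free. Counting distinct full assignments: branch {a=0, c=1, d=1} (b) contributes 2 new; branch {c=1, d=1} (a, b) contributes 2 new; branch {a=1, c=1, d=0} (b) contributes 2 new. Total: 6.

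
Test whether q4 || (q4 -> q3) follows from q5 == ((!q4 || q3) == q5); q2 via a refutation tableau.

Initial set: {T (q5 == ((!q4 || q3) == q5)); T q2; F (q4 || (q4 -> q3))}.
F (q4 || (q4 -> q3)): α-rule — add F q4, F (q4 -> q3).
F (q4 -> q3): α-rule — add T q4, F q3.
× closes — contains both q4 and !q4.
All 1 branch closes.
Every branch closed, so the premises entail the conclusion.

Yes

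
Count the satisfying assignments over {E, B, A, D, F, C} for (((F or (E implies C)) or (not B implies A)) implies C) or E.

48

Initial set: {((((F or (E implies C)) or (not B implies A)) implies C) or E)}.
((((F or (E implies C)) or (not B implies A)) implies C) or E): β-rule — branch into (((F or (E implies C)) or (not B implies A)) implies C)  //  E.
  branch 1 (add (((F or (E implies C)) or (not B implies A)) implies C)):
    (((F or (E implies C)) or (not B implies A)) implies C): β-rule — branch into not ((F or (E implies C)) or (not B implies A))  //  C.
      branch 1.1 (add not ((F or (E implies C)) or (not B implies A))):
        not ((F or (E implies C)) or (not B implies A)): α-rule — add not (F or (E implies C)), not (not B implies A).
        not (F or (E implies C)): α-rule — add not F, not (E implies C).
        not (not B implies A): α-rule — add not B, not A.
        not (E implies C): α-rule — add E, not C.
        ○ open, literals {A=false, B=false, C=false, E=true, F=false}.
      branch 1.2 (add C):
        ○ open, literals {C=true}.
  branch 2 (add E):
    ○ open, literals {E=true}.
0 branches closed, 3 open.
Each open branch fixes some atoms; the unmentioned ones are free. Counting distinct full assignments: branch {A=false, B=false, C=false, E=true, F=false} (D) contributes 2 new; branch {C=true} (E, B, A, D, F) contributes 32 new; branch {E=true} (B, A, D, F, C) contributes 14 new. Total: 48.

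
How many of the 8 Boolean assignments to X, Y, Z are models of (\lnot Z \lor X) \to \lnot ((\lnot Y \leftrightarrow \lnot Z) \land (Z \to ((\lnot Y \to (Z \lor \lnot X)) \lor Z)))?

5

Initial set: {((\lnot Z \lor X) \to \lnot ((\lnot Y \leftrightarrow \lnot Z) \land (Z \to ((\lnot Y \to (Z \lor \lnot X)) \lor Z))))}.
((\lnot Z \lor X) \to \lnot ((\lnot Y \leftrightarrow \lnot Z) \land (Z \to ((\lnot Y \to (Z \lor \lnot X)) \lor Z)))): β-rule — branch into \lnot (\lnot Z \lor X)  //  \lnot ((\lnot Y \leftrightarrow \lnot Z) \land (Z \to ((\lnot Y \to (Z \lor \lnot X)) \lor Z))).
  branch 1 (add \lnot (\lnot Z \lor X)):
    \lnot (\lnot Z \lor X): α-rule — add \lnot \lnot Z, \lnot X.
    ○ open, literals {X=F, Z=T}.
  branch 2 (add \lnot ((\lnot Y \leftrightarrow \lnot Z) \land (Z \to ((\lnot Y \to (Z \lor \lnot X)) \lor Z)))):
    \lnot ((\lnot Y \leftrightarrow \lnot Z) \land (Z \to ((\lnot Y \to (Z \lor \lnot X)) \lor Z))): β-rule — branch into \lnot (\lnot Y \leftrightarrow \lnot Z)  //  \lnot (Z \to ((\lnot Y \to (Z \lor \lnot X)) \lor Z)).
      branch 2.1 (add \lnot (\lnot Y \leftrightarrow \lnot Z)):
        \lnot (\lnot Y \leftrightarrow \lnot Z): β-rule — branch into \lnot Y, \lnot \lnot Z  //  \lnot \lnot Y, \lnot Z.
          branch 2.1.1 (add \lnot Y, \lnot \lnot Z):
            ○ open, literals {Y=F, Z=T}.
          branch 2.1.2 (add \lnot \lnot Y, \lnot Z):
            ○ open, literals {Y=T, Z=F}.
      branch 2.2 (add \lnot (Z \to ((\lnot Y \to (Z \lor \lnot X)) \lor Z))):
        \lnot (Z \to ((\lnot Y \to (Z \lor \lnot X)) \lor Z)): α-rule — add Z, \lnot ((\lnot Y \to (Z \lor \lnot X)) \lor Z).
        \lnot ((\lnot Y \to (Z \lor \lnot X)) \lor Z): α-rule — add \lnot (\lnot Y \to (Z \lor \lnot X)), \lnot Z.
        × closes — contains both Z and \lnot Z.
1 branch closed, 3 open.
Each open branch fixes some atoms; the unmentioned ones are free. Counting distinct full assignments: branch {X=F, Z=T} (Y) contributes 2 new; branch {Y=F, Z=T} (X) contributes 1 new; branch {Y=T, Z=F} (X) contributes 2 new. Total: 5.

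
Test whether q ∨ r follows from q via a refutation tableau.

Initial set: {q; ¬(q ∨ r)}.
¬(q ∨ r): α-rule — add ¬q, ¬r.
× closes — contains both q and ¬q.
All 1 branch closes.
Every branch closed, so the premises entail the conclusion.

Yes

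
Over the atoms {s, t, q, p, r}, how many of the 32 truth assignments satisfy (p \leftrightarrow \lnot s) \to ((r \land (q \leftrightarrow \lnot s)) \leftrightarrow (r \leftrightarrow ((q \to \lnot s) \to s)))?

Initial set: {((p \leftrightarrow \lnot s) \to ((r \land (q \leftrightarrow \lnot s)) \leftrightarrow (r \leftrightarrow ((q \to \lnot s) \to s))))}.
((p \leftrightarrow \lnot s) \to ((r \land (q \leftrightarrow \lnot s)) \leftrightarrow (r \leftrightarrow ((q \to \lnot s) \to s)))): β-rule — branch into \lnot (p \leftrightarrow \lnot s)  //  ((r \land (q \leftrightarrow \lnot s)) \leftrightarrow (r \leftrightarrow ((q \to \lnot s) \to s))).
  branch 1 (add \lnot (p \leftrightarrow \lnot s)):
    \lnot (p \leftrightarrow \lnot s): β-rule — branch into p, \lnot \lnot s  //  \lnot p, \lnot s.
      branch 1.1 (add p, \lnot \lnot s):
        ○ open, literals {p=true, s=true}.
      branch 1.2 (add \lnot p, \lnot s):
        ○ open, literals {p=false, s=false}.
  branch 2 (add ((r \land (q \leftrightarrow \lnot s)) \leftrightarrow (r \leftrightarrow ((q \to \lnot s) \to s)))):
    ((r \land (q \leftrightarrow \lnot s)) \leftrightarrow (r \leftrightarrow ((q \to \lnot s) \to s))): β-rule — branch into (r \land (q \leftrightarrow \lnot s)), (r \leftrightarrow ((q \to \lnot s) \to s))  //  \lnot (r \land (q \leftrightarrow \lnot s)), \lnot (r \leftrightarrow ((q \to \lnot s) \to s)).
      branch 2.1 (add (r \land (q \leftrightarrow \lnot s)), (r \leftrightarrow ((q \to \lnot s) \to s))):
        (r \land (q \leftrightarrow \lnot s)): α-rule — add r, (q \leftrightarrow \lnot s).
        (r \leftrightarrow ((q \to \lnot s) \to s)): β-rule — branch into r, ((q \to \lnot s) \to s)  //  \lnot r, \lnot ((q \to \lnot s) \to s).
          branch 2.1.1 (add r, ((q \to \lnot s) \to s)):
            (q \leftrightarrow \lnot s): β-rule — branch into q, \lnot s  //  \lnot q, \lnot \lnot s.
              branch 2.1.1.1 (add q, \lnot s):
                ((q \to \lnot s) \to s): β-rule — branch into \lnot (q \to \lnot s)  //  s.
                  branch 2.1.1.1.1 (add \lnot (q \to \lnot s)):
                    \lnot (q \to \lnot s): α-rule — add q, \lnot \lnot s.
                    × closes — contains both s and \lnot s.
                  branch 2.1.1.1.2 (add s):
                    × closes — contains both s and \lnot s.
              branch 2.1.1.2 (add \lnot q, \lnot \lnot s):
                ((q \to \lnot s) \to s): β-rule — branch into \lnot (q \to \lnot s)  //  s.
                  branch 2.1.1.2.1 (add \lnot (q \to \lnot s)):
                    \lnot (q \to \lnot s): α-rule — add q, \lnot \lnot s.
                    × closes — contains both q and \lnot q.
                  branch 2.1.1.2.2 (add s):
                    ○ open, literals {q=false, r=true, s=true}.
          branch 2.1.2 (add \lnot r, \lnot ((q \to \lnot s) \to s)):
            × closes — contains both r and \lnot r.
      branch 2.2 (add \lnot (r \land (q \leftrightarrow \lnot s)), \lnot (r \leftrightarrow ((q \to \lnot s) \to s))):
        \lnot (r \land (q \leftrightarrow \lnot s)): β-rule — branch into \lnot r  //  \lnot (q \leftrightarrow \lnot s).
          branch 2.2.1 (add \lnot r):
            \lnot (r \leftrightarrow ((q \to \lnot s) \to s)): β-rule — branch into r, \lnot ((q \to \lnot s) \to s)  //  \lnot r, ((q \to \lnot s) \to s).
              branch 2.2.1.1 (add r, \lnot ((q \to \lnot s) \to s)):
                × closes — contains both r and \lnot r.
              branch 2.2.1.2 (add \lnot r, ((q \to \lnot s) \to s)):
                ((q \to \lnot s) \to s): β-rule — branch into \lnot (q \to \lnot s)  //  s.
                  branch 2.2.1.2.1 (add \lnot (q \to \lnot s)):
                    \lnot (q \to \lnot s): α-rule — add q, \lnot \lnot s.
                    ○ open, literals {q=true, r=false, s=true}.
                  branch 2.2.1.2.2 (add s):
                    ○ open, literals {r=false, s=true}.
          branch 2.2.2 (add \lnot (q \leftrightarrow \lnot s)):
            \lnot (r \leftrightarrow ((q \to \lnot s) \to s)): β-rule — branch into r, \lnot ((q \to \lnot s) \to s)  //  \lnot r, ((q \to \lnot s) \to s).
              branch 2.2.2.1 (add r, \lnot ((q \to \lnot s) \to s)):
                \lnot ((q \to \lnot s) \to s): α-rule — add (q \to \lnot s), \lnot s.
                \lnot (q \leftrightarrow \lnot s): β-rule — branch into q, \lnot \lnot s  //  \lnot q, \lnot s.
                  branch 2.2.2.1.1 (add q, \lnot \lnot s):
                    × closes — contains both s and \lnot s.
                  branch 2.2.2.1.2 (add \lnot q, \lnot s):
                    (q \to \lnot s): β-rule — branch into \lnot q  //  \lnot s.
                      branch 2.2.2.1.2.1 (add \lnot q):
                        ○ open, literals {q=false, r=true, s=false}.
                      branch 2.2.2.1.2.2 (add \lnot s):
                        ○ open, literals {q=false, r=true, s=false}.
              branch 2.2.2.2 (add \lnot r, ((q \to \lnot s) \to s)):
                \lnot (q \leftrightarrow \lnot s): β-rule — branch into q, \lnot \lnot s  //  \lnot q, \lnot s.
                  branch 2.2.2.2.1 (add q, \lnot \lnot s):
                    ((q \to \lnot s) \to s): β-rule — branch into \lnot (q \to \lnot s)  //  s.
                      branch 2.2.2.2.1.1 (add \lnot (q \to \lnot s)):
                        \lnot (q \to \lnot s): α-rule — add q, \lnot \lnot s.
                        ○ open, literals {q=true, r=false, s=true}.
                      branch 2.2.2.2.1.2 (add s):
                        ○ open, literals {q=true, r=false, s=true}.
                  branch 2.2.2.2.2 (add \lnot q, \lnot s):
                    ((q \to \lnot s) \to s): β-rule — branch into \lnot (q \to \lnot s)  //  s.
                      branch 2.2.2.2.2.1 (add \lnot (q \to \lnot s)):
                        \lnot (q \to \lnot s): α-rule — add q, \lnot \lnot s.
                        × closes — contains both q and \lnot q.
                      branch 2.2.2.2.2.2 (add s):
                        × closes — contains both s and \lnot s.
8 branches closed, 9 open.
Each open branch fixes some atoms; the unmentioned ones are free. Counting distinct full assignments: branch {p=true, s=true} (t, q, r) contributes 8 new; branch {p=false, s=false} (t, q, r) contributes 8 new; branch {q=false, r=true, s=true} (t, p) contributes 2 new; branch {q=true, r=false, s=true} (t, p) contributes 2 new; branch {r=false, s=true} (t, q, p) contributes 2 new; branch {q=false, r=true, s=false} (t, p) contributes 2 new; branch {q=false, r=true, s=false} (t, p) contributes 0 new; branch {q=true, r=false, s=true} (t, p) contributes 0 new; branch {q=true, r=false, s=true} (t, p) contributes 0 new. Total: 24.

24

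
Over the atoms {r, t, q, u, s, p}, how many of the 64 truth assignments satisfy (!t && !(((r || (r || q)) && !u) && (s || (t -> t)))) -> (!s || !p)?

Initial set: {((!t && !(((r || (r || q)) && !u) && (s || (t -> t)))) -> (!s || !p))}.
((!t && !(((r || (r || q)) && !u) && (s || (t -> t)))) -> (!s || !p)): β-rule — branch into !(!t && !(((r || (r || q)) && !u) && (s || (t -> t))))  //  (!s || !p).
  branch 1 (add !(!t && !(((r || (r || q)) && !u) && (s || (t -> t))))):
    !(!t && !(((r || (r || q)) && !u) && (s || (t -> t)))): β-rule — branch into !!t  //  !!(((r || (r || q)) && !u) && (s || (t -> t))).
      branch 1.1 (add !!t):
        ○ open, literals {t=1}.
      branch 1.2 (add !!(((r || (r || q)) && !u) && (s || (t -> t)))):
        !!(((r || (r || q)) && !u) && (s || (t -> t))): α-rule — add ((r || (r || q)) && !u), (s || (t -> t)).
        ((r || (r || q)) && !u): α-rule — add (r || (r || q)), !u.
        (s || (t -> t)): β-rule — branch into s  //  (t -> t).
          branch 1.2.1 (add s):
            (r || (r || q)): β-rule — branch into r  //  (r || q).
              branch 1.2.1.1 (add r):
                ○ open, literals {r=1, s=1, u=0}.
              branch 1.2.1.2 (add (r || q)):
                (r || q): β-rule — branch into r  //  q.
                  branch 1.2.1.2.1 (add r):
                    ○ open, literals {r=1, s=1, u=0}.
                  branch 1.2.1.2.2 (add q):
                    ○ open, literals {q=1, s=1, u=0}.
          branch 1.2.2 (add (t -> t)):
            (r || (r || q)): β-rule — branch into r  //  (r || q).
              branch 1.2.2.1 (add r):
                (t -> t): β-rule — branch into !t  //  t.
                  branch 1.2.2.1.1 (add !t):
                    ○ open, literals {r=1, t=0, u=0}.
                  branch 1.2.2.1.2 (add t):
                    ○ open, literals {r=1, t=1, u=0}.
              branch 1.2.2.2 (add (r || q)):
                (t -> t): β-rule — branch into !t  //  t.
                  branch 1.2.2.2.1 (add !t):
                    (r || q): β-rule — branch into r  //  q.
                      branch 1.2.2.2.1.1 (add r):
                        ○ open, literals {r=1, t=0, u=0}.
                      branch 1.2.2.2.1.2 (add q):
                        ○ open, literals {q=1, t=0, u=0}.
                  branch 1.2.2.2.2 (add t):
                    (r || q): β-rule — branch into r  //  q.
                      branch 1.2.2.2.2.1 (add r):
                        ○ open, literals {r=1, t=1, u=0}.
                      branch 1.2.2.2.2.2 (add q):
                        ○ open, literals {q=1, t=1, u=0}.
  branch 2 (add (!s || !p)):
    (!s || !p): β-rule — branch into !s  //  !p.
      branch 2.1 (add !s):
        ○ open, literals {s=0}.
      branch 2.2 (add !p):
        ○ open, literals {p=0}.
0 branches closed, 12 open.
Each open branch fixes some atoms; the unmentioned ones are free. Counting distinct full assignments: branch {t=1} (r, q, u, s, p) contributes 32 new; branch {r=1, s=1, u=0} (t, q, p) contributes 4 new; branch {r=1, s=1, u=0} (t, q, p) contributes 0 new; branch {q=1, s=1, u=0} (r, t, p) contributes 2 new; branch {r=1, t=0, u=0} (q, s, p) contributes 4 new; branch {r=1, t=1, u=0} (q, s, p) contributes 0 new; branch {r=1, t=0, u=0} (q, s, p) contributes 0 new; branch {q=1, t=0, u=0} (r, s, p) contributes 2 new; branch {r=1, t=1, u=0} (q, s, p) contributes 0 new; branch {q=1, t=1, u=0} (r, s, p) contributes 0 new; branch {s=0} (r, t, q, u, p) contributes 10 new; branch {p=0} (r, t, q, u, s) contributes 5 new. Total: 59.

59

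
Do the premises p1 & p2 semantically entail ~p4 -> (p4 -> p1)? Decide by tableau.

Initial set: {(p1 & p2); ~(~p4 -> (p4 -> p1))}.
(p1 & p2): α-rule — add p1, p2.
~(~p4 -> (p4 -> p1)): α-rule — add ~p4, ~(p4 -> p1).
~(p4 -> p1): α-rule — add p4, ~p1.
× closes — contains both p4 and ~p4.
All 1 branch closes.
Every branch closed, so the premises entail the conclusion.

Yes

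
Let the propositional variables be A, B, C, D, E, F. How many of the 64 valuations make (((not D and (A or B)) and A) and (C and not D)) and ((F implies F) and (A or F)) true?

Initial set: {((((not D and (A or B)) and A) and (C and not D)) and ((F implies F) and (A or F)))}.
((((not D and (A or B)) and A) and (C and not D)) and ((F implies F) and (A or F))): α-rule — add (((not D and (A or B)) and A) and (C and not D)), ((F implies F) and (A or F)).
(((not D and (A or B)) and A) and (C and not D)): α-rule — add ((not D and (A or B)) and A), (C and not D).
((F implies F) and (A or F)): α-rule — add (F implies F), (A or F).
((not D and (A or B)) and A): α-rule — add (not D and (A or B)), A.
(C and not D): α-rule — add C, not D.
(not D and (A or B)): α-rule — add not D, (A or B).
(F implies F): β-rule — branch into not F  //  F.
  branch 1 (add not F):
    (A or F): β-rule — branch into A  //  F.
      branch 1.1 (add A):
        (A or B): β-rule — branch into A  //  B.
          branch 1.1.1 (add A):
            ○ open, literals {A=T, C=T, D=F, F=F}.
          branch 1.1.2 (add B):
            ○ open, literals {A=T, B=T, C=T, D=F, F=F}.
      branch 1.2 (add F):
        × closes — contains both F and not F.
  branch 2 (add F):
    (A or F): β-rule — branch into A  //  F.
      branch 2.1 (add A):
        (A or B): β-rule — branch into A  //  B.
          branch 2.1.1 (add A):
            ○ open, literals {A=T, C=T, D=F, F=T}.
          branch 2.1.2 (add B):
            ○ open, literals {A=T, B=T, C=T, D=F, F=T}.
      branch 2.2 (add F):
        (A or B): β-rule — branch into A  //  B.
          branch 2.2.1 (add A):
            ○ open, literals {A=T, C=T, D=F, F=T}.
          branch 2.2.2 (add B):
            ○ open, literals {A=T, B=T, C=T, D=F, F=T}.
1 branch closed, 6 open.
Each open branch fixes some atoms; the unmentioned ones are free. Counting distinct full assignments: branch {A=T, C=T, D=F, F=F} (B, E) contributes 4 new; branch {A=T, B=T, C=T, D=F, F=F} (E) contributes 0 new; branch {A=T, C=T, D=F, F=T} (B, E) contributes 4 new; branch {A=T, B=T, C=T, D=F, F=T} (E) contributes 0 new; branch {A=T, C=T, D=F, F=T} (B, E) contributes 0 new; branch {A=T, B=T, C=T, D=F, F=T} (E) contributes 0 new. Total: 8.

8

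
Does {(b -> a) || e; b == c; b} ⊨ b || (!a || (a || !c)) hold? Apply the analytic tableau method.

Initial set: {((b -> a) || e); (b == c); b; !(b || (!a || (a || !c)))}.
!(b || (!a || (a || !c))): α-rule — add !b, !(!a || (a || !c)).
× closes — contains both b and !b.
All 1 branch closes.
Every branch closed, so the premises entail the conclusion.

Yes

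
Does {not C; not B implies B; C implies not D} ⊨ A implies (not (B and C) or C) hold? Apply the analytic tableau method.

Initial set: {T not C; T (not B implies B); T (C implies not D); F (A implies (not (B and C) or C))}.
F (A implies (not (B and C) or C)): α-rule — add T A, F (not (B and C) or C).
F (not (B and C) or C): α-rule — add F not (B and C), F C.
F not (B and C): α-rule — add T B, T C.
× closes — contains both C and not C.
All 1 branch closes.
Every branch closed, so the premises entail the conclusion.

Yes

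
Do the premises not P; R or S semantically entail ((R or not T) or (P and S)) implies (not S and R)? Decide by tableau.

No

Initial set: {not P; (R or S); not (((R or not T) or (P and S)) implies (not S and R))}.
not (((R or not T) or (P and S)) implies (not S and R)): α-rule — add ((R or not T) or (P and S)), not (not S and R).
(R or S): β-rule — branch into R  //  S.
  branch 1 (add R):
    ((R or not T) or (P and S)): β-rule — branch into (R or not T)  //  (P and S).
      branch 1.1 (add (R or not T)):
        not (not S and R): β-rule — branch into not not S  //  not R.
          branch 1.1.1 (add not not S):
            (R or not T): β-rule — branch into R  //  not T.
              branch 1.1.1.1 (add R):
                ○ open, literals {P=0, R=1, S=1}.
              branch 1.1.1.2 (add not T):
                ○ open, literals {P=0, R=1, S=1, T=0}.
          branch 1.1.2 (add not R):
            × closes — contains both R and not R.
      branch 1.2 (add (P and S)):
        (P and S): α-rule — add P, S.
        × closes — contains both P and not P.
  branch 2 (add S):
    ((R or not T) or (P and S)): β-rule — branch into (R or not T)  //  (P and S).
      branch 2.1 (add (R or not T)):
        not (not S and R): β-rule — branch into not not S  //  not R.
          branch 2.1.1 (add not not S):
            (R or not T): β-rule — branch into R  //  not T.
              branch 2.1.1.1 (add R):
                ○ open, literals {P=0, R=1, S=1}.
              branch 2.1.1.2 (add not T):
                ○ open, literals {P=0, S=1, T=0}.
          branch 2.1.2 (add not R):
            (R or not T): β-rule — branch into R  //  not T.
              branch 2.1.2.1 (add R):
                × closes — contains both R and not R.
              branch 2.1.2.2 (add not T):
                ○ open, literals {P=0, R=0, S=1, T=0}.
      branch 2.2 (add (P and S)):
        (P and S): α-rule — add P, S.
        × closes — contains both P and not P.
4 branches closed, 5 open.
An open branch gives a countermodel: P=0, R=1, S=1 (unmentioned atoms arbitrary); the premises hold there but the conclusion fails.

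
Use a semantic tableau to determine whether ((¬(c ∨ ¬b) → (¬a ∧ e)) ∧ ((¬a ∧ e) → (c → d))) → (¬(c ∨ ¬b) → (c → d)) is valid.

Assume the negation and expand:
Initial set: {¬(((¬(c ∨ ¬b) → (¬a ∧ e)) ∧ ((¬a ∧ e) → (c → d))) → (¬(c ∨ ¬b) → (c → d)))}.
¬(((¬(c ∨ ¬b) → (¬a ∧ e)) ∧ ((¬a ∧ e) → (c → d))) → (¬(c ∨ ¬b) → (c → d))): α-rule — add ((¬(c ∨ ¬b) → (¬a ∧ e)) ∧ ((¬a ∧ e) → (c → d))), ¬(¬(c ∨ ¬b) → (c → d)).
((¬(c ∨ ¬b) → (¬a ∧ e)) ∧ ((¬a ∧ e) → (c → d))): α-rule — add (¬(c ∨ ¬b) → (¬a ∧ e)), ((¬a ∧ e) → (c → d)).
¬(¬(c ∨ ¬b) → (c → d)): α-rule — add ¬(c ∨ ¬b), ¬(c → d).
¬(c ∨ ¬b): α-rule — add ¬c, ¬¬b.
¬(c → d): α-rule — add c, ¬d.
× closes — contains both c and ¬c.
All 1 branch closes.
Every branch closed, so the negation is unsatisfiable and the formula is valid.

Valid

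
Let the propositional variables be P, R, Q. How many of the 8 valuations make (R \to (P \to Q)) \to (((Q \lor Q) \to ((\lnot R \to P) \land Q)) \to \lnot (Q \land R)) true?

6

Initial set: {((R \to (P \to Q)) \to (((Q \lor Q) \to ((\lnot R \to P) \land Q)) \to \lnot (Q \land R)))}.
((R \to (P \to Q)) \to (((Q \lor Q) \to ((\lnot R \to P) \land Q)) \to \lnot (Q \land R))): β-rule — branch into \lnot (R \to (P \to Q))  //  (((Q \lor Q) \to ((\lnot R \to P) \land Q)) \to \lnot (Q \land R)).
  branch 1 (add \lnot (R \to (P \to Q))):
    \lnot (R \to (P \to Q)): α-rule — add R, \lnot (P \to Q).
    \lnot (P \to Q): α-rule — add P, \lnot Q.
    ○ open, literals {P=true, Q=false, R=true}.
  branch 2 (add (((Q \lor Q) \to ((\lnot R \to P) \land Q)) \to \lnot (Q \land R))):
    (((Q \lor Q) \to ((\lnot R \to P) \land Q)) \to \lnot (Q \land R)): β-rule — branch into \lnot ((Q \lor Q) \to ((\lnot R \to P) \land Q))  //  \lnot (Q \land R).
      branch 2.1 (add \lnot ((Q \lor Q) \to ((\lnot R \to P) \land Q))):
        \lnot ((Q \lor Q) \to ((\lnot R \to P) \land Q)): α-rule — add (Q \lor Q), \lnot ((\lnot R \to P) \land Q).
        (Q \lor Q): β-rule — branch into Q  //  Q.
          branch 2.1.1 (add Q):
            \lnot ((\lnot R \to P) \land Q): β-rule — branch into \lnot (\lnot R \to P)  //  \lnot Q.
              branch 2.1.1.1 (add \lnot (\lnot R \to P)):
                \lnot (\lnot R \to P): α-rule — add \lnot R, \lnot P.
                ○ open, literals {P=false, Q=true, R=false}.
              branch 2.1.1.2 (add \lnot Q):
                × closes — contains both Q and \lnot Q.
          branch 2.1.2 (add Q):
            \lnot ((\lnot R \to P) \land Q): β-rule — branch into \lnot (\lnot R \to P)  //  \lnot Q.
              branch 2.1.2.1 (add \lnot (\lnot R \to P)):
                \lnot (\lnot R \to P): α-rule — add \lnot R, \lnot P.
                ○ open, literals {P=false, Q=true, R=false}.
              branch 2.1.2.2 (add \lnot Q):
                × closes — contains both Q and \lnot Q.
      branch 2.2 (add \lnot (Q \land R)):
        \lnot (Q \land R): β-rule — branch into \lnot Q  //  \lnot R.
          branch 2.2.1 (add \lnot Q):
            ○ open, literals {Q=false}.
          branch 2.2.2 (add \lnot R):
            ○ open, literals {R=false}.
2 branches closed, 5 open.
Each open branch fixes some atoms; the unmentioned ones are free. Counting distinct full assignments: branch {P=true, Q=false, R=true} (none free) contributes 1 new; branch {P=false, Q=true, R=false} (none free) contributes 1 new; branch {P=false, Q=true, R=false} (none free) contributes 0 new; branch {Q=false} (P, R) contributes 3 new; branch {R=false} (P, Q) contributes 1 new. Total: 6.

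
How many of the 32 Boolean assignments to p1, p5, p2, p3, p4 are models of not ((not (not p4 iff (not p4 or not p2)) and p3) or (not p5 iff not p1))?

Initial set: {not ((not (not p4 iff (not p4 or not p2)) and p3) or (not p5 iff not p1))}.
not ((not (not p4 iff (not p4 or not p2)) and p3) or (not p5 iff not p1)): α-rule — add not (not (not p4 iff (not p4 or not p2)) and p3), not (not p5 iff not p1).
not (not (not p4 iff (not p4 or not p2)) and p3): β-rule — branch into not not (not p4 iff (not p4 or not p2))  //  not p3.
  branch 1 (add not not (not p4 iff (not p4 or not p2))):
    not (not p5 iff not p1): β-rule — branch into not p5, not not p1  //  not not p5, not p1.
      branch 1.1 (add not p5, not not p1):
        not not (not p4 iff (not p4 or not p2)): β-rule — branch into not p4, (not p4 or not p2)  //  not not p4, not (not p4 or not p2).
          branch 1.1.1 (add not p4, (not p4 or not p2)):
            (not p4 or not p2): β-rule — branch into not p4  //  not p2.
              branch 1.1.1.1 (add not p4):
                ○ open, literals {p1=T, p4=F, p5=F}.
              branch 1.1.1.2 (add not p2):
                ○ open, literals {p1=T, p2=F, p4=F, p5=F}.
          branch 1.1.2 (add not not p4, not (not p4 or not p2)):
            not (not p4 or not p2): α-rule — add not not p4, not not p2.
            ○ open, literals {p1=T, p2=T, p4=T, p5=F}.
      branch 1.2 (add not not p5, not p1):
        not not (not p4 iff (not p4 or not p2)): β-rule — branch into not p4, (not p4 or not p2)  //  not not p4, not (not p4 or not p2).
          branch 1.2.1 (add not p4, (not p4 or not p2)):
            (not p4 or not p2): β-rule — branch into not p4  //  not p2.
              branch 1.2.1.1 (add not p4):
                ○ open, literals {p1=F, p4=F, p5=T}.
              branch 1.2.1.2 (add not p2):
                ○ open, literals {p1=F, p2=F, p4=F, p5=T}.
          branch 1.2.2 (add not not p4, not (not p4 or not p2)):
            not (not p4 or not p2): α-rule — add not not p4, not not p2.
            ○ open, literals {p1=F, p2=T, p4=T, p5=T}.
  branch 2 (add not p3):
    not (not p5 iff not p1): β-rule — branch into not p5, not not p1  //  not not p5, not p1.
      branch 2.1 (add not p5, not not p1):
        ○ open, literals {p1=T, p3=F, p5=F}.
      branch 2.2 (add not not p5, not p1):
        ○ open, literals {p1=F, p3=F, p5=T}.
0 branches closed, 8 open.
Each open branch fixes some atoms; the unmentioned ones are free. Counting distinct full assignments: branch {p1=T, p4=F, p5=F} (p2, p3) contributes 4 new; branch {p1=T, p2=F, p4=F, p5=F} (p3) contributes 0 new; branch {p1=T, p2=T, p4=T, p5=F} (p3) contributes 2 new; branch {p1=F, p4=F, p5=T} (p2, p3) contributes 4 new; branch {p1=F, p2=F, p4=F, p5=T} (p3) contributes 0 new; branch {p1=F, p2=T, p4=T, p5=T} (p3) contributes 2 new; branch {p1=T, p3=F, p5=F} (p2, p4) contributes 1 new; branch {p1=F, p3=F, p5=T} (p2, p4) contributes 1 new. Total: 14.

14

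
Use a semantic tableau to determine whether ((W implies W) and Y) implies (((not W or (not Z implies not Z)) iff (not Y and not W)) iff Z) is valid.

Assume the negation and expand:
Initial set: {not (((W implies W) and Y) implies (((not W or (not Z implies not Z)) iff (not Y and not W)) iff Z))}.
not (((W implies W) and Y) implies (((not W or (not Z implies not Z)) iff (not Y and not W)) iff Z)): α-rule — add ((W implies W) and Y), not (((not W or (not Z implies not Z)) iff (not Y and not W)) iff Z).
((W implies W) and Y): α-rule — add (W implies W), Y.
not (((not W or (not Z implies not Z)) iff (not Y and not W)) iff Z): β-rule — branch into ((not W or (not Z implies not Z)) iff (not Y and not W)), not Z  //  not ((not W or (not Z implies not Z)) iff (not Y and not W)), Z.
  branch 1 (add ((not W or (not Z implies not Z)) iff (not Y and not W)), not Z):
    (W implies W): β-rule — branch into not W  //  W.
      branch 1.1 (add not W):
        ((not W or (not Z implies not Z)) iff (not Y and not W)): β-rule — branch into (not W or (not Z implies not Z)), (not Y and not W)  //  not (not W or (not Z implies not Z)), not (not Y and not W).
          branch 1.1.1 (add (not W or (not Z implies not Z)), (not Y and not W)):
            (not Y and not W): α-rule — add not Y, not W.
            × closes — contains both Y and not Y.
          branch 1.1.2 (add not (not W or (not Z implies not Z)), not (not Y and not W)):
            not (not W or (not Z implies not Z)): α-rule — add not not W, not (not Z implies not Z).
            × closes — contains both W and not W.
      branch 1.2 (add W):
        ((not W or (not Z implies not Z)) iff (not Y and not W)): β-rule — branch into (not W or (not Z implies not Z)), (not Y and not W)  //  not (not W or (not Z implies not Z)), not (not Y and not W).
          branch 1.2.1 (add (not W or (not Z implies not Z)), (not Y and not W)):
            (not Y and not W): α-rule — add not Y, not W.
            × closes — contains both Y and not Y.
          branch 1.2.2 (add not (not W or (not Z implies not Z)), not (not Y and not W)):
            not (not W or (not Z implies not Z)): α-rule — add not not W, not (not Z implies not Z).
            not (not Z implies not Z): α-rule — add not Z, not not Z.
            × closes — contains both Z and not Z.
  branch 2 (add not ((not W or (not Z implies not Z)) iff (not Y and not W)), Z):
    (W implies W): β-rule — branch into not W  //  W.
      branch 2.1 (add not W):
        not ((not W or (not Z implies not Z)) iff (not Y and not W)): β-rule — branch into (not W or (not Z implies not Z)), not (not Y and not W)  //  not (not W or (not Z implies not Z)), (not Y and not W).
          branch 2.1.1 (add (not W or (not Z implies not Z)), not (not Y and not W)):
            (not W or (not Z implies not Z)): β-rule — branch into not W  //  (not Z implies not Z).
              branch 2.1.1.1 (add not W):
                not (not Y and not W): β-rule — branch into not not Y  //  not not W.
                  branch 2.1.1.1.1 (add not not Y):
                    ○ open, literals {W=F, Y=T, Z=T}.
                  branch 2.1.1.1.2 (add not not W):
                    × closes — contains both W and not W.
              branch 2.1.1.2 (add (not Z implies not Z)):
                not (not Y and not W): β-rule — branch into not not Y  //  not not W.
                  branch 2.1.1.2.1 (add not not Y):
                    (not Z implies not Z): β-rule — branch into not not Z  //  not Z.
                      branch 2.1.1.2.1.1 (add not not Z):
                        ○ open, literals {W=F, Y=T, Z=T}.
                      branch 2.1.1.2.1.2 (add not Z):
                        × closes — contains both Z and not Z.
                  branch 2.1.1.2.2 (add not not W):
                    × closes — contains both W and not W.
          branch 2.1.2 (add not (not W or (not Z implies not Z)), (not Y and not W)):
            not (not W or (not Z implies not Z)): α-rule — add not not W, not (not Z implies not Z).
            × closes — contains both W and not W.
      branch 2.2 (add W):
        not ((not W or (not Z implies not Z)) iff (not Y and not W)): β-rule — branch into (not W or (not Z implies not Z)), not (not Y and not W)  //  not (not W or (not Z implies not Z)), (not Y and not W).
          branch 2.2.1 (add (not W or (not Z implies not Z)), not (not Y and not W)):
            (not W or (not Z implies not Z)): β-rule — branch into not W  //  (not Z implies not Z).
              branch 2.2.1.1 (add not W):
                × closes — contains both W and not W.
              branch 2.2.1.2 (add (not Z implies not Z)):
                not (not Y and not W): β-rule — branch into not not Y  //  not not W.
                  branch 2.2.1.2.1 (add not not Y):
                    (not Z implies not Z): β-rule — branch into not not Z  //  not Z.
                      branch 2.2.1.2.1.1 (add not not Z):
                        ○ open, literals {W=T, Y=T, Z=T}.
                      branch 2.2.1.2.1.2 (add not Z):
                        × closes — contains both Z and not Z.
                  branch 2.2.1.2.2 (add not not W):
                    (not Z implies not Z): β-rule — branch into not not Z  //  not Z.
                      branch 2.2.1.2.2.1 (add not not Z):
                        ○ open, literals {W=T, Y=T, Z=T}.
                      branch 2.2.1.2.2.2 (add not Z):
                        × closes — contains both Z and not Z.
          branch 2.2.2 (add not (not W or (not Z implies not Z)), (not Y and not W)):
            not (not W or (not Z implies not Z)): α-rule — add not not W, not (not Z implies not Z).
            (not Y and not W): α-rule — add not Y, not W.
            × closes — contains both Y and not Y.
12 branches closed, 4 open.
An open branch gives a countermodel: W=F, Y=T, Z=T (unmentioned atoms arbitrary); under it the original formula is false.

Not valid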